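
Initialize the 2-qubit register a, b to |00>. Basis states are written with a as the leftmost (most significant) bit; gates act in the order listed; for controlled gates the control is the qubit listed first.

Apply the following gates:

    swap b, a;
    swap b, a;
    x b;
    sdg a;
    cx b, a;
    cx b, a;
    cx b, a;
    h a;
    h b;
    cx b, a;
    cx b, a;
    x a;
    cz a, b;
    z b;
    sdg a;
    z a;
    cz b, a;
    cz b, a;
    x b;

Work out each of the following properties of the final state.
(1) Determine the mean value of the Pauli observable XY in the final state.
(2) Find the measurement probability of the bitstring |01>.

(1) The observable XY averages to -1. Key observation: the block from step 1 through step 2 cancels to the identity and can be dropped.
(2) Outcome |01> occurs with probability 1/4.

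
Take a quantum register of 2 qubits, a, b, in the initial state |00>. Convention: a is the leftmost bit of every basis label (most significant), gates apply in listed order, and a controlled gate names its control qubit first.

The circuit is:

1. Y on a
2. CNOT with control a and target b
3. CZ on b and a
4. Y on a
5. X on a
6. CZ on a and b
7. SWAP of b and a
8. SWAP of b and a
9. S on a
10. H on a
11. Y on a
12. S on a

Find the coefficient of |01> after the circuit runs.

|01> carries amplitude -sqrt(2)/2 in the final state. Key observation: steps 7-8 multiply out to the identity, so the circuit reduces to the remaining gates.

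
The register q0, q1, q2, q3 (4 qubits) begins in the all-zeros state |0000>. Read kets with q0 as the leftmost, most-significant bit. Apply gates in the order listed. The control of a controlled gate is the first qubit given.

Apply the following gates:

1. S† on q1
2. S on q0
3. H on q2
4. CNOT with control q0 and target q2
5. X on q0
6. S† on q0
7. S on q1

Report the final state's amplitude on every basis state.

The resulting statevector has amplitude -sqrt(2)*I/2 on |1000>, -sqrt(2)*I/2 on |1010>, and 0 on every other basis state.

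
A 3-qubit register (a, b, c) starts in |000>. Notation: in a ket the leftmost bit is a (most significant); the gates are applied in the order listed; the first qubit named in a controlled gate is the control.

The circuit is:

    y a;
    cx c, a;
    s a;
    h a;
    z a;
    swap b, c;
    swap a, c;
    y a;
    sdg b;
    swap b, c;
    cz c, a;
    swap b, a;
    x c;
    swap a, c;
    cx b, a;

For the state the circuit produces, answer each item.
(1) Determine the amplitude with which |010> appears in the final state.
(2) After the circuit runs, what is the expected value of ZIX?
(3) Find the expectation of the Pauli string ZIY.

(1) The final state's coefficient on |010> equals -sqrt(2)*I/2.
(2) The expectation value of ZIX is 1.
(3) In the final state, ZIY has expectation 0.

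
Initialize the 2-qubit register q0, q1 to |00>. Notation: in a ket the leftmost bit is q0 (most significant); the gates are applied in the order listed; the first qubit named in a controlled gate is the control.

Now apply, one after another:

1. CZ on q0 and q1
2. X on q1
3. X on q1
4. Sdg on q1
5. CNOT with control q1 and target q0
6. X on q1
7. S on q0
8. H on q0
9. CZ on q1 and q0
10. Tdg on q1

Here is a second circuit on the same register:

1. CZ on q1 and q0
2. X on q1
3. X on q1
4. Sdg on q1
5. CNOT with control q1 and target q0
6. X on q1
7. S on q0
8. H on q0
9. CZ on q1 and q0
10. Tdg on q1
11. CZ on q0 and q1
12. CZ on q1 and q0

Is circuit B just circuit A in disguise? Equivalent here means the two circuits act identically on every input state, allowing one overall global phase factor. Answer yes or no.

Yes, they are equivalent — the unitaries differ by at most a global phase.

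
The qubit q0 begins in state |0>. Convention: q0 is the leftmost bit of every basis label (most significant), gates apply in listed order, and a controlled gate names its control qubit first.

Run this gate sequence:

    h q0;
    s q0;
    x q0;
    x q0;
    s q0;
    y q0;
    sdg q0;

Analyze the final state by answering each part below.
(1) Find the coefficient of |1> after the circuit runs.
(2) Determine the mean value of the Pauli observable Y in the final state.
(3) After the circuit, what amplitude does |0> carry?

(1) |1> carries amplitude sqrt(2)/2 in the final state.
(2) The observable Y averages to -1.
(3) |0> carries amplitude sqrt(2)*I/2 in the final state.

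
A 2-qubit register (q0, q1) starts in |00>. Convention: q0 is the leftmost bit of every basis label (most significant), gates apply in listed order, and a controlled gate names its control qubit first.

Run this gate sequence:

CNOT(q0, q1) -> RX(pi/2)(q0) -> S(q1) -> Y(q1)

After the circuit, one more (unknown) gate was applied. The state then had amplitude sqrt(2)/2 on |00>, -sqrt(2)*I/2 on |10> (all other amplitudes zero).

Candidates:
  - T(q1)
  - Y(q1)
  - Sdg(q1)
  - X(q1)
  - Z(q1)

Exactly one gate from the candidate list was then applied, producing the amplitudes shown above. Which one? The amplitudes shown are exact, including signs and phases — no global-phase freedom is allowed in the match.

The unique candidate consistent with the amplitudes is Y(q1).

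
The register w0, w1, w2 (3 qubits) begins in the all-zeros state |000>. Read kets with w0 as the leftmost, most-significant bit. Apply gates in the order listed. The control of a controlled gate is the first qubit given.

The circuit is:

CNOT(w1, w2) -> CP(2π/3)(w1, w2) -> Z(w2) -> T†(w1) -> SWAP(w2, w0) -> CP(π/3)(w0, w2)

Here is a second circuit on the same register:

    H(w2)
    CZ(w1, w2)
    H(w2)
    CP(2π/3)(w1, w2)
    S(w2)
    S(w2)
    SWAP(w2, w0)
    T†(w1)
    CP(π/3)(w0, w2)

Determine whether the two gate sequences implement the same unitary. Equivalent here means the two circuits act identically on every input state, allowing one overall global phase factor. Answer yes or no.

Yes — the two circuits implement the same unitary up to a global phase.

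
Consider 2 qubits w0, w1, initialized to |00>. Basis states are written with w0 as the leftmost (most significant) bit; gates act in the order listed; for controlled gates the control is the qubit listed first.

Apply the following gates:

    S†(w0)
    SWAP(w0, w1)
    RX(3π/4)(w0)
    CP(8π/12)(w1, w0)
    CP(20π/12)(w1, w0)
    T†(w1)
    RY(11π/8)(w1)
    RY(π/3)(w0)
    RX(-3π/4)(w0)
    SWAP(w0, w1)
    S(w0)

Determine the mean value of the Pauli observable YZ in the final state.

In the final state, YZ has expectation -3*sqrt(sqrt(2) + 2)/8.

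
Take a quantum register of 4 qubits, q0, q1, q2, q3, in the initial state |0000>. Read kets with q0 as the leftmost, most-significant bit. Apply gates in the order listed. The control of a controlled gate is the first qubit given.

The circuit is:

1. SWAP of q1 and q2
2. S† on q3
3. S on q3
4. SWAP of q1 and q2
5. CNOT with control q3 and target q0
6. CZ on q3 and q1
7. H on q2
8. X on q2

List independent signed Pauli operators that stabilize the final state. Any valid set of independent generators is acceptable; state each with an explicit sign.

One valid set of independent stabilizer generators is +IIXI, +ZIII, +IZII, +IIIZ (any independent generating set of the same group is equally correct). Key observation: the block from step 1 through step 4 cancels to the identity and can be dropped.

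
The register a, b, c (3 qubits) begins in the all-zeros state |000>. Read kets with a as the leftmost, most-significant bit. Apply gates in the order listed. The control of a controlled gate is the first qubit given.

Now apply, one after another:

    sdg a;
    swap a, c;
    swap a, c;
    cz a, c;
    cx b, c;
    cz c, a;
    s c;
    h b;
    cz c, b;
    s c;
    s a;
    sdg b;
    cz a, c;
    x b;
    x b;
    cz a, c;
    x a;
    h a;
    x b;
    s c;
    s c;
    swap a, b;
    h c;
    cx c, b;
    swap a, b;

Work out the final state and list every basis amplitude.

The final amplitudes are -sqrt(2)*I/4 on |000>, sqrt(2)*I/4 on |001>, sqrt(2)/4 on |010>, -sqrt(2)/4 on |011>, sqrt(2)*I/4 on |100>, -sqrt(2)*I/4 on |101>, -sqrt(2)/4 on |110>, sqrt(2)/4 on |111>. Key observation: steps 13-16 multiply out to the identity, so the circuit reduces to the remaining gates.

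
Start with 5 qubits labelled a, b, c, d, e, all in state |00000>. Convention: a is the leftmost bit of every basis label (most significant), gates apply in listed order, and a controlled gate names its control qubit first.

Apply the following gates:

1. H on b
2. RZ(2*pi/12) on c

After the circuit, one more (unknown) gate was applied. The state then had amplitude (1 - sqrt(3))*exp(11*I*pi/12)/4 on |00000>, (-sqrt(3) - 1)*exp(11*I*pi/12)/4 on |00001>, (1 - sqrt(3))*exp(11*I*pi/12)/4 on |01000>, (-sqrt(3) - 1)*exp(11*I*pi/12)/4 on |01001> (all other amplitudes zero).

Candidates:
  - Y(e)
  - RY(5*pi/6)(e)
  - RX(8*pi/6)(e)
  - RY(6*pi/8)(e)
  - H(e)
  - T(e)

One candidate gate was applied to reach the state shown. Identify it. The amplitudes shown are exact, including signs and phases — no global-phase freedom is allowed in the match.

It was RY(5*pi/6)(e) that produced the state shown.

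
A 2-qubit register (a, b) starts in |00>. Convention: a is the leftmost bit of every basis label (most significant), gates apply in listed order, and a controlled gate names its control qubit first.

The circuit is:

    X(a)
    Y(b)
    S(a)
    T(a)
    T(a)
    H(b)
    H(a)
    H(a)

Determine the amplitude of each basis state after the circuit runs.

After the circuit, the state carries amplitude 0 on |00>, 0 on |01>, -sqrt(2)*I/2 on |10>, sqrt(2)*I/2 on |11>. Key observation: steps 7-8 multiply out to the identity, so the circuit reduces to the remaining gates.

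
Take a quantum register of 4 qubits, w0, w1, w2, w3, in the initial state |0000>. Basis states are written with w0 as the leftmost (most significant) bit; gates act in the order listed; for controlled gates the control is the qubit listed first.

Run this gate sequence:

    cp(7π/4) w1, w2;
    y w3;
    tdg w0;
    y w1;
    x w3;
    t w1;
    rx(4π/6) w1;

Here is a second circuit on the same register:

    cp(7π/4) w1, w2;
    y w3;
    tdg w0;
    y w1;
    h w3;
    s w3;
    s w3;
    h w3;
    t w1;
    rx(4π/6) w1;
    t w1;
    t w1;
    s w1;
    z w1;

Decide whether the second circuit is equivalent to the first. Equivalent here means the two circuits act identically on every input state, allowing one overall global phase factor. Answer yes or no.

Yes, they are equivalent — the unitaries differ by at most a global phase.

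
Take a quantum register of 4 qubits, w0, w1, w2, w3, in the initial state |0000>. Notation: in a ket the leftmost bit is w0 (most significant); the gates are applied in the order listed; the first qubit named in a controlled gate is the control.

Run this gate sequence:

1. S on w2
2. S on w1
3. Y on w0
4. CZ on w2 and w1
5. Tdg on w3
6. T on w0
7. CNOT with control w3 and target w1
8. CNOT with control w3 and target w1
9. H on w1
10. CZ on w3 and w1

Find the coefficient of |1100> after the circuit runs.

The final state's coefficient on |1100> equals sqrt(2)*exp(3*I*pi/4)/2. Key observation: steps 7-8 multiply out to the identity, so the circuit reduces to the remaining gates.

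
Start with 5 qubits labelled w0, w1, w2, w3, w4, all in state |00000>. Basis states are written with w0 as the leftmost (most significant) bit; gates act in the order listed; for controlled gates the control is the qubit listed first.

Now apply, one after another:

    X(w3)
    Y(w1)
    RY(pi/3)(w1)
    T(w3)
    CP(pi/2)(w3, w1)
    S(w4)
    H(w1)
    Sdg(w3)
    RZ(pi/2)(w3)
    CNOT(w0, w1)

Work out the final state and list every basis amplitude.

The final amplitudes are -sqrt(6)/4 - sqrt(2)*I/4 on |00010>, sqrt(6)/4 - sqrt(2)*I/4 on |01010>, and 0 on every other basis state.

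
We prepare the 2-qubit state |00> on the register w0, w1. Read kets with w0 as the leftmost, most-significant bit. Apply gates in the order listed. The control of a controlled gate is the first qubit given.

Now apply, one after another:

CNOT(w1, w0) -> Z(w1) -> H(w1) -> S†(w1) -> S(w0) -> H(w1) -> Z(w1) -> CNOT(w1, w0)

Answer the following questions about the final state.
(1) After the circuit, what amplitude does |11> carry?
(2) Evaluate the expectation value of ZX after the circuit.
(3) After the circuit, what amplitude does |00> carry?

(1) The final state's coefficient on |11> equals -1/2 - I/2.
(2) The expectation value of ZX is 0.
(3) |00> carries amplitude 1/2 - I/2 in the final state.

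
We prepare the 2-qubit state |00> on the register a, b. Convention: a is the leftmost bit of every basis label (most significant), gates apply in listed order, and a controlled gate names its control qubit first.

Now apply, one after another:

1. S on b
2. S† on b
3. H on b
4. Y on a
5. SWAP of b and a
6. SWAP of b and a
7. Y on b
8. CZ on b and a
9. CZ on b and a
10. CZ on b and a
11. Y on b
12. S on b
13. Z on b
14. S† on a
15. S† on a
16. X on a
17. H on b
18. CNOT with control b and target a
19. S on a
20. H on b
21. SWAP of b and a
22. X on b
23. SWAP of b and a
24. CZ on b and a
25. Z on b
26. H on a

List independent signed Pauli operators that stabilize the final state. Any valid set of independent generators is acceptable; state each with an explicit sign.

The final state is stabilized by the group generated by +IX, +ZI; other independent generating sets are equally valid. Key observation: the block from step 8 through step 9 cancels to the identity and can be dropped.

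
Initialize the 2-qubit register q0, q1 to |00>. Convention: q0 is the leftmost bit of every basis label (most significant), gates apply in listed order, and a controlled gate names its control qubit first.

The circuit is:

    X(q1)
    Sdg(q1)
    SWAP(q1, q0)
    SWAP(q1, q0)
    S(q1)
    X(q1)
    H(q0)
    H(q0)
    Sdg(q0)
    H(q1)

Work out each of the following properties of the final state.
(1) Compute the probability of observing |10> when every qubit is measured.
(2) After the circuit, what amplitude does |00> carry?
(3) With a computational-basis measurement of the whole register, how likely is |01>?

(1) A full measurement returns |10> with probability 0. Key observation: gates 1-6 undo each other exactly, leaving only the rest of the circuit to track.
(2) |00> carries amplitude sqrt(2)/2 in the final state.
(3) A full measurement returns |01> with probability 1/2.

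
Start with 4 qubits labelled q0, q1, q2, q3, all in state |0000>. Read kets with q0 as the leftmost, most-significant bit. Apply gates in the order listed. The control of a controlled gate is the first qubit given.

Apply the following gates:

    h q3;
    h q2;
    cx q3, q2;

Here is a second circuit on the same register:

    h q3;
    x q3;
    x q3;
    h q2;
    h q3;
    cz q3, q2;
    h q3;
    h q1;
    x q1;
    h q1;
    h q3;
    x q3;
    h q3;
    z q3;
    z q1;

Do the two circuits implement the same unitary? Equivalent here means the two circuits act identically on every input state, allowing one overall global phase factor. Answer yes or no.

No, they are not equivalent — no single phase factor reconciles the two unitaries.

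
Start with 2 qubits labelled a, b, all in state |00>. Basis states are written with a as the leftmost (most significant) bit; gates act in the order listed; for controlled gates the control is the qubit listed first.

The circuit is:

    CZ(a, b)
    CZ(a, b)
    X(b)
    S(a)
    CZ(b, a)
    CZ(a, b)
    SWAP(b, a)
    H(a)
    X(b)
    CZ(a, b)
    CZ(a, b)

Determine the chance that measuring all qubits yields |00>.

Outcome |00> occurs with probability 0.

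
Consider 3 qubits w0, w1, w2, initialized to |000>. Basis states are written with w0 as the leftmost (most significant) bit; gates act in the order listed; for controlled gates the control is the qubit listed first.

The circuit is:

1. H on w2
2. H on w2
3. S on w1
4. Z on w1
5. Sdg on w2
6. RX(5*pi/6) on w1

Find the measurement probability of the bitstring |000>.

A full measurement returns |000> with probability 1/2 - sqrt(3)/4. Key observation: gates 1-2 undo each other exactly, leaving only the rest of the circuit to track.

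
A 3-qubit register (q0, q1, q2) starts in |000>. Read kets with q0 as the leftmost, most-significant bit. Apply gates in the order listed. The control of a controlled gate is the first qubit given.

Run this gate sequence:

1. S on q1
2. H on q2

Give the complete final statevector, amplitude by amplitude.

The resulting statevector has amplitude sqrt(2)/2 on |000>, sqrt(2)/2 on |001>, and 0 on every other basis state.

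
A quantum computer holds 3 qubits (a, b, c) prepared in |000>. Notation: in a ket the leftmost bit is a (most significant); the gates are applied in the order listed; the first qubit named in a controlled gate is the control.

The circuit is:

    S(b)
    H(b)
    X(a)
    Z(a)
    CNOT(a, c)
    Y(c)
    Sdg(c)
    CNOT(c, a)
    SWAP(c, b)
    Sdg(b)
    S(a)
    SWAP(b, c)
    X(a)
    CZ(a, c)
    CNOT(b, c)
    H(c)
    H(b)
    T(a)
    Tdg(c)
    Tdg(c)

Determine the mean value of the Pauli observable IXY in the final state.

The observable IXY averages to -1.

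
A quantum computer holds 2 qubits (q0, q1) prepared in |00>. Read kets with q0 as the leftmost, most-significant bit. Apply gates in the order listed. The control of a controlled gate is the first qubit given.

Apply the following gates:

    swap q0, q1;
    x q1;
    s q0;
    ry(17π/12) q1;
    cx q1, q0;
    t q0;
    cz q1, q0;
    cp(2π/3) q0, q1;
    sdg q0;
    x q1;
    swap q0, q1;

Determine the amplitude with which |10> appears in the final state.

|10> carries amplitude -sqrt(sqrt(2) + 2)/4 - sqrt(6 - 3*sqrt(2))/4 in the final state.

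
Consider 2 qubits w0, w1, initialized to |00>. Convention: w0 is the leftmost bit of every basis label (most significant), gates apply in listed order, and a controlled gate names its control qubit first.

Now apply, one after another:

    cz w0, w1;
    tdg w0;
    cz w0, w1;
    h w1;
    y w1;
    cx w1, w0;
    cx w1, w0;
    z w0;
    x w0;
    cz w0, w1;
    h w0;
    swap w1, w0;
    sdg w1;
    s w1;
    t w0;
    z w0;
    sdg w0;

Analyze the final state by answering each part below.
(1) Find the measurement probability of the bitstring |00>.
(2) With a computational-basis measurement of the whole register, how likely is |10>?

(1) The probability of measuring |00> is 1/4.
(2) A full measurement returns |10> with probability 1/4.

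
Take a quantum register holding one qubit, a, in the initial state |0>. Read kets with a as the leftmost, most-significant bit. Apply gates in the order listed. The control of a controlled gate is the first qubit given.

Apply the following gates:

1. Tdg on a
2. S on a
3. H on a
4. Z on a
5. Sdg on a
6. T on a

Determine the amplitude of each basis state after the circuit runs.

After the circuit, the state carries amplitude sqrt(2)/2 on |0>, sqrt(2)*exp(3*I*pi/4)/2 on |1>.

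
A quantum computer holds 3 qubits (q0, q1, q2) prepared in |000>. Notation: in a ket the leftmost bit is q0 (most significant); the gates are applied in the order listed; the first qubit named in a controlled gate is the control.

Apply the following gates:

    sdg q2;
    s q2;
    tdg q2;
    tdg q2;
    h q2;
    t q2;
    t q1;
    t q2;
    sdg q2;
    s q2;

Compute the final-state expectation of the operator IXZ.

The expectation value of IXZ is 0.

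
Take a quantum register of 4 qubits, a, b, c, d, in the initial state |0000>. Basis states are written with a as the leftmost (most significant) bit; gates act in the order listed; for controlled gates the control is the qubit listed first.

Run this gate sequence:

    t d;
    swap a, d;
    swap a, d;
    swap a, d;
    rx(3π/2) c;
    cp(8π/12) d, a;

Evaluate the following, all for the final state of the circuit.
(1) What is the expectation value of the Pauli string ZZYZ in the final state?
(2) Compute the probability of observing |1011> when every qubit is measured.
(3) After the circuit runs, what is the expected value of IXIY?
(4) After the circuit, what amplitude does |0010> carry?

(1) The observable ZZYZ averages to 1. Key observation: the block from step 2 through step 3 cancels to the identity and can be dropped.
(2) The probability of measuring |1011> is 0.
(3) The expectation value of IXIY is 0.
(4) |0010> carries amplitude -sqrt(2)*I/2 in the final state.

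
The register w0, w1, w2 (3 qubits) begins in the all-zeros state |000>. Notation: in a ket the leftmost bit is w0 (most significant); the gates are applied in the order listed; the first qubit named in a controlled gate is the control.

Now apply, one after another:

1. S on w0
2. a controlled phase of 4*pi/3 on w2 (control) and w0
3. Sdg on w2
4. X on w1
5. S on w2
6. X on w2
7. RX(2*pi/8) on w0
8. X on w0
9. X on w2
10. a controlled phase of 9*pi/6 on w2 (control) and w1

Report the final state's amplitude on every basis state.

The resulting statevector has amplitude -I*sqrt(2 - sqrt(2))/2 on |010>, sqrt(sqrt(2) + 2)/2 on |110>, and 0 on every other basis state.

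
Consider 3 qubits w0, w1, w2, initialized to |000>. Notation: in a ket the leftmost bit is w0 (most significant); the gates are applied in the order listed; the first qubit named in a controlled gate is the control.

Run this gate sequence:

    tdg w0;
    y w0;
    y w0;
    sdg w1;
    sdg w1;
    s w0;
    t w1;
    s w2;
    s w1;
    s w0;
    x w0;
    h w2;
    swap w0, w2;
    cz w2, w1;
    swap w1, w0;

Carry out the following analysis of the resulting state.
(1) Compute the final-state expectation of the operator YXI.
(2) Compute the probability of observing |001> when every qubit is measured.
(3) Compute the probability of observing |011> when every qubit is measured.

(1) The observable YXI averages to 0.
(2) Outcome |001> occurs with probability 1/2.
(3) The probability of measuring |011> is 1/2.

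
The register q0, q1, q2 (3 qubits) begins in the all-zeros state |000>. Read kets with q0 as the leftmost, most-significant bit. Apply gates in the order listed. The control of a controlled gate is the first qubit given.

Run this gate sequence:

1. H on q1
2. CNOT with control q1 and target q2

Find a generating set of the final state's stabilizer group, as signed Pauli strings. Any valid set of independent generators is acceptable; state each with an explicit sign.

The final state is stabilized by the group generated by +IXX, +ZII, +IZZ; other independent generating sets are equally valid.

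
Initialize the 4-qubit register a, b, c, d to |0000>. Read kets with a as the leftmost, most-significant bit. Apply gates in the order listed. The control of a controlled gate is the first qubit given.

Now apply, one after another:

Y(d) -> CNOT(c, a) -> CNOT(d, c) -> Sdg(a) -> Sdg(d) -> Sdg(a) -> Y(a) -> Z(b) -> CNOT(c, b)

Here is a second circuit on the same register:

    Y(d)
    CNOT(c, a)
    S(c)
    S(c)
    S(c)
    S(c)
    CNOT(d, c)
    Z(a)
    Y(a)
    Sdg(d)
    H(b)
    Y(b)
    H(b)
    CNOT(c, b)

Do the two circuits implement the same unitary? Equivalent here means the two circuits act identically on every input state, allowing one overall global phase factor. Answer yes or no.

No — the two circuits implement different unitaries, even allowing a global phase.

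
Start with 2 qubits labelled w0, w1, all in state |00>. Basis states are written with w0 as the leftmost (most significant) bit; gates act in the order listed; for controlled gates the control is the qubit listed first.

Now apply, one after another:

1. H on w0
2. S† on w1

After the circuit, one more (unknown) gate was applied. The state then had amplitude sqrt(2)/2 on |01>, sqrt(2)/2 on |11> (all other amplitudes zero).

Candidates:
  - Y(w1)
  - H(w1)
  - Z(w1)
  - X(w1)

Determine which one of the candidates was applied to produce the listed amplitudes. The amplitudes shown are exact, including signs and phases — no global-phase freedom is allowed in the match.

The unique candidate consistent with the amplitudes is X(w1).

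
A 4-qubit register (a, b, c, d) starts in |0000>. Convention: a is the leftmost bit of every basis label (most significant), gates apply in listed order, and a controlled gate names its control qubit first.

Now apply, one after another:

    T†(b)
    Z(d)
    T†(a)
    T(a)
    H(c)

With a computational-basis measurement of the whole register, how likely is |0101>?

Outcome |0101> occurs with probability 0.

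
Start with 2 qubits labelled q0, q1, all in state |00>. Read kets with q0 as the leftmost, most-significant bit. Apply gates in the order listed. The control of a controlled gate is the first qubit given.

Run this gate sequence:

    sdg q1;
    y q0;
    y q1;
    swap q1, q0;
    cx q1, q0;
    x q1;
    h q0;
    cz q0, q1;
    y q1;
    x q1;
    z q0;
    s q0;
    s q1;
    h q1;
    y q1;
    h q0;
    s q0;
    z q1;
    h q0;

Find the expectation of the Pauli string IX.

The expectation value of IX is 1.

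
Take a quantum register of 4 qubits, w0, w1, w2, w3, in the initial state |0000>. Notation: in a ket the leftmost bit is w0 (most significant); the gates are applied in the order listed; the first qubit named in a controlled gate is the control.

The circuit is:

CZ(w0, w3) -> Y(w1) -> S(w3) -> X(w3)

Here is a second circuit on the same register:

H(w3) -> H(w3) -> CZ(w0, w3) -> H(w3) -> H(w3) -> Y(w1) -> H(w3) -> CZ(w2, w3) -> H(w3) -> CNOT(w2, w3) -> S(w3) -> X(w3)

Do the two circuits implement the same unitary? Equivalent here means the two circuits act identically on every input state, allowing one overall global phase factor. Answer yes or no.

Yes: on every input state the two circuits agree up to one overall phase factor.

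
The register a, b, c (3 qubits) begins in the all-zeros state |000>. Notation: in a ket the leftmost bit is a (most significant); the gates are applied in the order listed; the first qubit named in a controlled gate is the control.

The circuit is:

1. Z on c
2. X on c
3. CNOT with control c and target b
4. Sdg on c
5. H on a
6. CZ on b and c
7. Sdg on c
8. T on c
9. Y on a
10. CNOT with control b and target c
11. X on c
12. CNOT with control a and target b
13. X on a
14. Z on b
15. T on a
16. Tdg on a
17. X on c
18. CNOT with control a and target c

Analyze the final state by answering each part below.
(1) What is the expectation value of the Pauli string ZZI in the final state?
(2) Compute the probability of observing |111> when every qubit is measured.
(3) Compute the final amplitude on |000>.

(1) The expectation value of ZZI is 1.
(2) Outcome |111> occurs with probability 1/2.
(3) |000> carries amplitude sqrt(2)*exp(3*I*pi/4)/2 in the final state.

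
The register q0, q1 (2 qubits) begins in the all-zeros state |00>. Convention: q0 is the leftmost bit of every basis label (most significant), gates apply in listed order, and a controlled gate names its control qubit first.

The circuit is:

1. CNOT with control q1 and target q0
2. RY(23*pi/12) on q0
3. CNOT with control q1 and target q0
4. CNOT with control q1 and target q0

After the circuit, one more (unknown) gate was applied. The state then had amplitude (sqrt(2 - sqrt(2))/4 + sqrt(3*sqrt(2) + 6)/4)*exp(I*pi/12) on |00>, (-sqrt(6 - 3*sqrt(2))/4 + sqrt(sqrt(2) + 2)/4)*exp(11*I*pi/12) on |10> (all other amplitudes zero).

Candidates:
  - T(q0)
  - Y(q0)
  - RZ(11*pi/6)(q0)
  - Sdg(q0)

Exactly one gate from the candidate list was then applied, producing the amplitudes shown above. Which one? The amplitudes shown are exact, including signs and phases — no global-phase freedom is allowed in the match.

It was RZ(11*pi/6)(q0) that produced the state shown. Key observation: gates 3-4 undo each other exactly, leaving only the rest of the circuit to track.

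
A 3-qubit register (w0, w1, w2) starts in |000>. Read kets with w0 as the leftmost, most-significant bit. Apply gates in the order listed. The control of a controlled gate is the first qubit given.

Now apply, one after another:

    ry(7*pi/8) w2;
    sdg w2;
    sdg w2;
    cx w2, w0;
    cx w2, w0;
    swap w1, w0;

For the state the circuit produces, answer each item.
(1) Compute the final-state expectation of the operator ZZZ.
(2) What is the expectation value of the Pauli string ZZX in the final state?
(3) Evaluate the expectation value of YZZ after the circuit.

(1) The observable ZZZ averages to -sqrt(sqrt(2) + 2)/2.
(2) The observable ZZX averages to -sqrt(2 - sqrt(2))/2.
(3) The expectation value of YZZ is 0.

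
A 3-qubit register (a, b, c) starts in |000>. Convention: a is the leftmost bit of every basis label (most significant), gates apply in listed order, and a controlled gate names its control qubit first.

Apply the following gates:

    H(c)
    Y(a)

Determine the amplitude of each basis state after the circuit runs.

After the circuit, the state carries amplitude sqrt(2)*I/2 on |100>, sqrt(2)*I/2 on |101>, and 0 on every other basis state.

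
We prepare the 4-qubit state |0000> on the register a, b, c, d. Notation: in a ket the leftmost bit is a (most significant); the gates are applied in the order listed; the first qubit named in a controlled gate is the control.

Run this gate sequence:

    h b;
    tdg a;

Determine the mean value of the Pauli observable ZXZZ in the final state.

The expectation value of ZXZZ is 1.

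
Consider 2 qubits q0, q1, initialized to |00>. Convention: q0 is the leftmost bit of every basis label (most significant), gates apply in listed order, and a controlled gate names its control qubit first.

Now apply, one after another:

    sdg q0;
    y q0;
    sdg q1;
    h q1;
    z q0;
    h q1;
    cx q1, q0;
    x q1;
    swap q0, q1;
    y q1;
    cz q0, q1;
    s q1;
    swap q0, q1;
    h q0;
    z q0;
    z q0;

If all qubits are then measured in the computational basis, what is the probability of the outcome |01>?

Outcome |01> occurs with probability 1/2.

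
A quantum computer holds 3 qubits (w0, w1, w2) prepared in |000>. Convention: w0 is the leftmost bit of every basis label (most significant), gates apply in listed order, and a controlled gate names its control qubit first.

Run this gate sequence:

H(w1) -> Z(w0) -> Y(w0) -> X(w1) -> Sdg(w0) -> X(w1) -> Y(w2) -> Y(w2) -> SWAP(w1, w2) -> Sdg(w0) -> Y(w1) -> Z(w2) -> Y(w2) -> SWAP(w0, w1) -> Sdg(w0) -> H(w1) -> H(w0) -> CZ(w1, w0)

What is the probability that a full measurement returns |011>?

Outcome |011> occurs with probability 1/8.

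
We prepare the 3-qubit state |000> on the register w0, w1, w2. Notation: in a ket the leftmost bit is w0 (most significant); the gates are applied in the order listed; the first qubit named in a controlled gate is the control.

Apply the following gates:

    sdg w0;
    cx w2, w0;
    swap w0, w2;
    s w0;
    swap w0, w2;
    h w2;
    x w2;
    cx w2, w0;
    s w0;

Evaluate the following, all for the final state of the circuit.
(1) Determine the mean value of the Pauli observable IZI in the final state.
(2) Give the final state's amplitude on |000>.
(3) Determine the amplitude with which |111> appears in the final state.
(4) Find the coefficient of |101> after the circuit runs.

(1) In the final state, IZI has expectation 1.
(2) |000> carries amplitude sqrt(2)/2 in the final state.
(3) |111> carries amplitude 0 in the final state.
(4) The final state's coefficient on |101> equals sqrt(2)*I/2.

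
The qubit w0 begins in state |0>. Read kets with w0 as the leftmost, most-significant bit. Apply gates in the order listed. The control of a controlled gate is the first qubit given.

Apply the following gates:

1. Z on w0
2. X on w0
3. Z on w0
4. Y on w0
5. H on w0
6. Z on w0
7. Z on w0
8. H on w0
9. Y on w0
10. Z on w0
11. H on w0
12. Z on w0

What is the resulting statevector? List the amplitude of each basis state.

The resulting statevector has amplitude sqrt(2)/2 on |0>, sqrt(2)/2 on |1>. Key observation: the block from step 3 through step 10 cancels to the identity and can be dropped.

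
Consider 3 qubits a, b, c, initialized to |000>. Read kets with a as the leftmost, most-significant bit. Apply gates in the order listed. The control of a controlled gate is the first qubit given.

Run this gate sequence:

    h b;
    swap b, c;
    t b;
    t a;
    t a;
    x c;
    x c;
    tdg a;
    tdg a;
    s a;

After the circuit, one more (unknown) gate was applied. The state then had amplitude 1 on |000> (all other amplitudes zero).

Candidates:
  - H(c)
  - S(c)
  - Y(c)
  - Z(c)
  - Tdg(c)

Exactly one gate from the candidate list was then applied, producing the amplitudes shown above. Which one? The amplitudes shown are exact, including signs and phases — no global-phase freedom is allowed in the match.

It was H(c) that produced the state shown.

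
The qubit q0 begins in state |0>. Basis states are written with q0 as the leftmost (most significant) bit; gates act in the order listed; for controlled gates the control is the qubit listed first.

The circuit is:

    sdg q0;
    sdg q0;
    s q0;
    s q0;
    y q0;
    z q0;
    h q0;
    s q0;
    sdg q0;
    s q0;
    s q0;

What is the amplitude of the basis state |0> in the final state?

The final state's coefficient on |0> equals -sqrt(2)*I/2.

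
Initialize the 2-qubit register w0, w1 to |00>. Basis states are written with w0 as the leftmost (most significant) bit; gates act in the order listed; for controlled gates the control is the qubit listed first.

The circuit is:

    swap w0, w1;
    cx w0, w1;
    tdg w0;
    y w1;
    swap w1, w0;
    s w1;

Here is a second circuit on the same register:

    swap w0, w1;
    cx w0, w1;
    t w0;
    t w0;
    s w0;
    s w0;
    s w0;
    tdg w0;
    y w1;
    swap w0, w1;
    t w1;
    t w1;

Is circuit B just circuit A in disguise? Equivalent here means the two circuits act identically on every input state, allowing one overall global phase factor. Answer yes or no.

Yes: on every input state the two circuits agree up to one overall phase factor.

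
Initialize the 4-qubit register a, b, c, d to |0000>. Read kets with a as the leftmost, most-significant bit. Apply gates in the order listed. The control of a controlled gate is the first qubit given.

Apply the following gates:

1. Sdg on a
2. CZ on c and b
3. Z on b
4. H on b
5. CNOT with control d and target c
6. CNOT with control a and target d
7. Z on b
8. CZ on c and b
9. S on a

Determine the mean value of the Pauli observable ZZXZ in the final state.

The expectation value of ZZXZ is 0.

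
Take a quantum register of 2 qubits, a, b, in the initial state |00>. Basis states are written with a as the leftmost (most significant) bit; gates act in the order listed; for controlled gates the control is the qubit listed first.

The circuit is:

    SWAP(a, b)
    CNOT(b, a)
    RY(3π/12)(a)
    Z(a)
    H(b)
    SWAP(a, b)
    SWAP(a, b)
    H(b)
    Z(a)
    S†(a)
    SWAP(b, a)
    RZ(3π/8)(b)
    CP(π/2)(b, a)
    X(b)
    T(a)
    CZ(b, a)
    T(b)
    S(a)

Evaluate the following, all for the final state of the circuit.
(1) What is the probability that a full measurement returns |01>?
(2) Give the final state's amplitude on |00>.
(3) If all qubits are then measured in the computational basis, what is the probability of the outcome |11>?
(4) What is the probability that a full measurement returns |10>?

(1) A full measurement returns |01> with probability sqrt(2)/4 + 1/2. Key observation: gates 4-9 undo each other exactly, leaving only the rest of the circuit to track.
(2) The amplitude on |00> is -sqrt(2 - sqrt(2))*exp(11*I*pi/16)/2.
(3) A full measurement returns |11> with probability 0.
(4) The probability of measuring |10> is 0.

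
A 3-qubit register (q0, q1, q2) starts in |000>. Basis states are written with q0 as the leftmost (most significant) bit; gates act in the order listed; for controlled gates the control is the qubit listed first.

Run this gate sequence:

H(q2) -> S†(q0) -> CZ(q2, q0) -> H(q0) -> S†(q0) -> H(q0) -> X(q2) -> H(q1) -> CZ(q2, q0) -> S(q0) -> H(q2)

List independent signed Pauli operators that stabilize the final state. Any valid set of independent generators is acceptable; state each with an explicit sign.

The final state is stabilized by the group generated by -XIX, +IXI, +ZIZ; other independent generating sets are equally valid.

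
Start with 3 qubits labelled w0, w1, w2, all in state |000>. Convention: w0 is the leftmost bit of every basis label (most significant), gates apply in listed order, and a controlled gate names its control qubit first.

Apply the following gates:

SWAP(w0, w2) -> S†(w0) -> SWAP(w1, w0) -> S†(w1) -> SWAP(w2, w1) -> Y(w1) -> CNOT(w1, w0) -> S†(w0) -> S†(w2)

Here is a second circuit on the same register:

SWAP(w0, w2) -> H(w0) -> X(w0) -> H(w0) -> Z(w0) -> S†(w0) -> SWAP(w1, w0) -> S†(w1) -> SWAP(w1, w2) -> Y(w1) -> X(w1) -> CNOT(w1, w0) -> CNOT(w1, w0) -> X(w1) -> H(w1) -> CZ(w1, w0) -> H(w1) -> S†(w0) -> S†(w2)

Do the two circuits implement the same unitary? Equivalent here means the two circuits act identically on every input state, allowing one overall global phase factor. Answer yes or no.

No, they are not equivalent — no single phase factor reconciles the two unitaries.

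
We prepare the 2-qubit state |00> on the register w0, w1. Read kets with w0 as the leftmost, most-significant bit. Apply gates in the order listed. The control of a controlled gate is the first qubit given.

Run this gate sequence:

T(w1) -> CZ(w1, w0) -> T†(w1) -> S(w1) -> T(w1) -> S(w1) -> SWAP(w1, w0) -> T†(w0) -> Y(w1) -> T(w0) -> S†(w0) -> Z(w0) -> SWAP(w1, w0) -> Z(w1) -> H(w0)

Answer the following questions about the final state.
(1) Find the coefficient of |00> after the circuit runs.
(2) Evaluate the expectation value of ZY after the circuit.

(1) |00> carries amplitude sqrt(2)*I/2 in the final state.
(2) The observable ZY averages to 0.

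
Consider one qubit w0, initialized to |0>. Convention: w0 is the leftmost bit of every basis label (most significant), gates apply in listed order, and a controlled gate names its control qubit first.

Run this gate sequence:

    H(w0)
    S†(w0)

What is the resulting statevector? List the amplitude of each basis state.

The resulting statevector has amplitude sqrt(2)/2 on |0>, -sqrt(2)*I/2 on |1>.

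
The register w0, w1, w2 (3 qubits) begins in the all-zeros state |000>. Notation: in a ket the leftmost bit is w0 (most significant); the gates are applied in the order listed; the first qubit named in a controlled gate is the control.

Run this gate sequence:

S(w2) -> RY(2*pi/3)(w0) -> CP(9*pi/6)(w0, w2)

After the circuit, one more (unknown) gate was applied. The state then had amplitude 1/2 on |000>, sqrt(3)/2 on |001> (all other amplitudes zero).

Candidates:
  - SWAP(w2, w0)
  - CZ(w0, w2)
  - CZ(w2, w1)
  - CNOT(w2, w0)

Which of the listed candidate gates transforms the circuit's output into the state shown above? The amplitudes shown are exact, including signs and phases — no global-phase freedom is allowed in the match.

The applied gate was SWAP(w2, w0).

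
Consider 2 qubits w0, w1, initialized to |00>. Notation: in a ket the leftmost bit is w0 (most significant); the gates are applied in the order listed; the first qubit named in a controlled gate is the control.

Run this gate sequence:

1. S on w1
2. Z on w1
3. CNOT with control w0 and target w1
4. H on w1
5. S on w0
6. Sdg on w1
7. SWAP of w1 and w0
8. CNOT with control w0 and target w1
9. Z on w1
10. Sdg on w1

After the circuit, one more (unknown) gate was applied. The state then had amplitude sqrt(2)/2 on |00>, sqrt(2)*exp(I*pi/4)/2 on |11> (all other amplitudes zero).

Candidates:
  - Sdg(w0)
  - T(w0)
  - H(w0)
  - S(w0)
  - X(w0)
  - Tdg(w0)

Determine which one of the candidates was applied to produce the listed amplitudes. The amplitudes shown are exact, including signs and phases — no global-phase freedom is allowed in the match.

The unique candidate consistent with the amplitudes is T(w0).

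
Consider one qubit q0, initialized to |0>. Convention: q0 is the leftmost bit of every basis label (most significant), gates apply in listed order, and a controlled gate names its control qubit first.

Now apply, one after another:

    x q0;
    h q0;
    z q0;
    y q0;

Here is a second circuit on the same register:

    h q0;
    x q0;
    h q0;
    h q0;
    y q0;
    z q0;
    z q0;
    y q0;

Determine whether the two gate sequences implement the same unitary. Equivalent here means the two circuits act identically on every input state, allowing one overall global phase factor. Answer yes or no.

No, they are not equivalent — no single phase factor reconciles the two unitaries.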